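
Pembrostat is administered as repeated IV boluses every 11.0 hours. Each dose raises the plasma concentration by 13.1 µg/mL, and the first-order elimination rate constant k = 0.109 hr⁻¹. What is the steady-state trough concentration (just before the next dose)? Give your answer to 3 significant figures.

5.65 µg/mL

Fraction remaining after one interval: e^(−kτ) = e^(−0.1090 × 11.0) = 0.3015
R = 1 / (1 − 0.3015) = 1.432
Css,max = 13.1 × 1.432 = 18.75 µg/mL
Css,min = Css,max × e^(−kτ) = 18.75 × 0.3015 ≈ 5.65 µg/mL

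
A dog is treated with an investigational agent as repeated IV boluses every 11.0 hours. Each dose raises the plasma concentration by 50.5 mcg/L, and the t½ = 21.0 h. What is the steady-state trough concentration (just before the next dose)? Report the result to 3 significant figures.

k = ln 2 / 21.0 = 0.03301 h⁻¹
Fraction remaining after one interval: e^(−kτ) = e^(−0.03301 × 11.0) = 0.6955
R = 1 / (1 − 0.6955) = 3.284
Css,max = 50.5 × 3.284 = 165.9 mcg/L
Css,min = Css,max × e^(−kτ) = 165.9 × 0.6955 ≈ 115 mcg/L

115 mcg/L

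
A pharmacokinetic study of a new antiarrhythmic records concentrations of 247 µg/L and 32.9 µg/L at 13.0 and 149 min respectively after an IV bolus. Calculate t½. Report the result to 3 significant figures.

46.8 minutes

k = ln(C₁/C₂) / (t₂ − t₁) = ln(247/32.9) / (149 − 13.0)
  = 2.016 / 136.0 = 0.01482 min⁻¹
t½ = ln 2 / k = ln 2 / 0.01482 ≈ 46.8 minutes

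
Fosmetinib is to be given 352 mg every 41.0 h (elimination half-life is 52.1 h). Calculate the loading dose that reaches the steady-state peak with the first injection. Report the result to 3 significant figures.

k = ln 2 / 52.1 = 0.01330 h⁻¹
Accumulation ratio R = 1 / (1 − e^(−kτ)) = 1 / (1 − e^(−0.01330×41.0)) = 1 / (1 − 0.5796) = 2.379
Loading dose = maintenance dose × R = 352 × 2.379 ≈ 837 mg

837 mg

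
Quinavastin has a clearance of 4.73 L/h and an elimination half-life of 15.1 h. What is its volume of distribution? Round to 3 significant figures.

103 L

k = ln 2 / t½ = ln 2 / 15.1 = 0.04590 h⁻¹
V = CL / k = 4.73 / 0.04590 ≈ 103 L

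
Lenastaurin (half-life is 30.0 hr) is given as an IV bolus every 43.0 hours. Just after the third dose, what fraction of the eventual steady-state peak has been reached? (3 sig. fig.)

k = ln 2 / 30.0 = 0.02310 hr⁻¹
f_n = 1 − e^(−nkτ) = 1 − e^(−3 × 0.02310 × 43.0) = 1 − e^(−2.981) = 1 − 0.05077 ≈ 0.949

0.949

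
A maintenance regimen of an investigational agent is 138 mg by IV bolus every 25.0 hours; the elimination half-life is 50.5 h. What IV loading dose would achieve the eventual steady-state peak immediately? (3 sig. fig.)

k = ln 2 / 50.5 = 0.01373 h⁻¹
Accumulation ratio R = 1 / (1 − e^(−kτ)) = 1 / (1 − e^(−0.01373×25.0)) = 1 / (1 − 0.7095) = 3.443
Loading dose = maintenance dose × R = 138 × 3.443 ≈ 475 mg

475 mg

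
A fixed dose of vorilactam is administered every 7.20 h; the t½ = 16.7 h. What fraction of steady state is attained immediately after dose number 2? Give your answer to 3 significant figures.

0.450

k = ln 2 / 16.7 = 0.04151 h⁻¹
f_n = 1 − e^(−nkτ) = 1 − e^(−2 × 0.04151 × 7.20) = 1 − e^(−0.5977) = 1 − 0.5501 ≈ 0.450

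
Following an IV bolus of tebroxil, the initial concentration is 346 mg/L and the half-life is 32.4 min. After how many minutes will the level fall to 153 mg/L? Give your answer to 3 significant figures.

k = ln 2 / 32.4 = 0.02139 min⁻¹
C(t) = C₀ e^(−kt)  ⇒  t = ln(C₀/C) / k
t = ln(346/153) / 0.02139 = 0.8160 / 0.02139 ≈ 38.1 minutes

38.1 minutes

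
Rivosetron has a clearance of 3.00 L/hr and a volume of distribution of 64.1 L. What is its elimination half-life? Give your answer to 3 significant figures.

14.8 hours

k = CL / V = 3.00 / 64.1 = 0.04680 hr⁻¹
t½ = ln 2 / k = ln 2 / 0.04680 ≈ 14.8 hours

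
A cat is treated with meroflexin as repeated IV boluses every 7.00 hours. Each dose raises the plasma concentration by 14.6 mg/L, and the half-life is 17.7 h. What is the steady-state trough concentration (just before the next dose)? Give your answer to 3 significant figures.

k = ln 2 / 17.7 = 0.03916 h⁻¹
Fraction remaining after one interval: e^(−kτ) = e^(−0.03916 × 7.00) = 0.7602
R = 1 / (1 − 0.7602) = 4.171
Css,max = 14.6 × 4.171 = 60.89 mg/L
Css,min = Css,max × e^(−kτ) = 60.89 × 0.7602 ≈ 46.3 mg/L

46.3 mg/L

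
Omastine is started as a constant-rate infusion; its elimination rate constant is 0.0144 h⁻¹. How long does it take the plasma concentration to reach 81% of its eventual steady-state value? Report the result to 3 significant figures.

f = 1 − e^(−kt)  ⇒  t = −ln(1 − f) / k
t = −ln(1 − 0.81) / 0.01440 = 1.661 / 0.01440 ≈ 115 hours

115 hours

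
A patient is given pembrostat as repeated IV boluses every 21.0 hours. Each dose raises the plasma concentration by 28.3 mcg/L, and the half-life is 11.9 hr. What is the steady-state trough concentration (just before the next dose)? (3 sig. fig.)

k = ln 2 / 11.9 = 0.05825 hr⁻¹
Fraction remaining after one interval: e^(−kτ) = e^(−0.05825 × 21.0) = 0.2943
R = 1 / (1 − 0.2943) = 1.417
Css,max = 28.3 × 1.417 = 40.10 mcg/L
Css,min = Css,max × e^(−kτ) = 40.10 × 0.2943 ≈ 11.8 mcg/L

11.8 mcg/L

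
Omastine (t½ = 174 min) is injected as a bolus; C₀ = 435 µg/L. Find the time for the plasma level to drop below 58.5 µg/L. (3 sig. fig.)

504 minutes

k = ln 2 / 174 = 0.003984 min⁻¹
C(t) = C₀ e^(−kt)  ⇒  t = ln(C₀/C) / k
t = ln(435/58.5) / 0.003984 = 2.006 / 0.003984 ≈ 504 minutes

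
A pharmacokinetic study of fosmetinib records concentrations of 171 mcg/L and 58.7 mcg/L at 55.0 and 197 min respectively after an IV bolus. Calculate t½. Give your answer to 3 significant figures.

92.1 minutes

k = ln(C₁/C₂) / (t₂ − t₁) = ln(171/58.7) / (197 − 55.0)
  = 1.069 / 142.0 = 0.007530 min⁻¹
t½ = ln 2 / k = ln 2 / 0.007530 ≈ 92.1 minutes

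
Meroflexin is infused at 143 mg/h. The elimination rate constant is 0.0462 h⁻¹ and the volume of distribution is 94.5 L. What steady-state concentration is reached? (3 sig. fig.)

32.8 mg/L

CL = k · V = 0.0462 × 94.5 = 4.366 L/h
Css = rate / CL = 143 / 4.366 ≈ 32.8 mg/L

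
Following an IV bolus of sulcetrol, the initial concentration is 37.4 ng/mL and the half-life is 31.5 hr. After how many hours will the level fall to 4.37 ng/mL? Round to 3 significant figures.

k = ln 2 / 31.5 = 0.02200 hr⁻¹
C(t) = C₀ e^(−kt)  ⇒  t = ln(C₀/C) / k
t = ln(37.4/4.37) / 0.02200 = 2.147 / 0.02200 ≈ 97.6 hours

97.6 hours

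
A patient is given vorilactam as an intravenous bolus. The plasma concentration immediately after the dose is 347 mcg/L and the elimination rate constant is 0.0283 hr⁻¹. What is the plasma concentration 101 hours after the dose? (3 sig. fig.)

19.9 mcg/L

C(t) = C₀ e^(−kt) = 347 × e^(−0.02830 × 101) = 347 × e^(−2.858) = 347 × 0.05737 ≈ 19.9 mcg/L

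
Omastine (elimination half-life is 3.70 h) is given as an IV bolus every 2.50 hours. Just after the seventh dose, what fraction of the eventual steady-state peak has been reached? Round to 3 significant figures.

k = ln 2 / 3.70 = 0.1873 h⁻¹
f_n = 1 − e^(−nkτ) = 1 − e^(−7 × 0.1873 × 2.50) = 1 − e^(−3.278) = 1 − 0.03769 ≈ 0.962

0.962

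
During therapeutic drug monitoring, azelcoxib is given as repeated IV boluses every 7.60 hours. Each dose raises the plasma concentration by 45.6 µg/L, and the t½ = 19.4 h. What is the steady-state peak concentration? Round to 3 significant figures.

192 µg/L

k = ln 2 / 19.4 = 0.03573 h⁻¹
Fraction remaining after one interval: e^(−kτ) = e^(−0.03573 × 7.60) = 0.7622
R = 1 / (1 − 0.7622) = 4.205
Css,max = 45.6 × 4.205 ≈ 192 µg/L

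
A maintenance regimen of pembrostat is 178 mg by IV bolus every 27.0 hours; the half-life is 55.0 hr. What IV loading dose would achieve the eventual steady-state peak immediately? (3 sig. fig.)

617 mg

k = ln 2 / 55.0 = 0.01260 hr⁻¹
Accumulation ratio R = 1 / (1 − e^(−kτ)) = 1 / (1 − e^(−0.01260×27.0)) = 1 / (1 − 0.7116) = 3.467
Loading dose = maintenance dose × R = 178 × 3.467 ≈ 617 mg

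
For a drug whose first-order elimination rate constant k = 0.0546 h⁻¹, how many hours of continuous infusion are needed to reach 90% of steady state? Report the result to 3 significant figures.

f = 1 − e^(−kt)  ⇒  t = −ln(1 − f) / k
t = −ln(1 − 0.9) / 0.05460 = 2.303 / 0.05460 ≈ 42.2 hours

42.2 hours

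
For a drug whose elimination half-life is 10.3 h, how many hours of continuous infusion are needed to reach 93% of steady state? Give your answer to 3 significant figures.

k = ln 2 / 10.3 = 0.06730 h⁻¹
f = 1 − e^(−kt)  ⇒  t = −ln(1 − f) / k
t = −ln(1 − 0.93) / 0.06730 = 2.659 / 0.06730 ≈ 39.5 hours

39.5 hours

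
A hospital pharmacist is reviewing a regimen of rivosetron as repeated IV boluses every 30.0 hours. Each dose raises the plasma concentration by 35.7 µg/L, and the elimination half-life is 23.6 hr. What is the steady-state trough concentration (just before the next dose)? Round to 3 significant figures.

k = ln 2 / 23.6 = 0.02937 hr⁻¹
Fraction remaining after one interval: e^(−kτ) = e^(−0.02937 × 30.0) = 0.4143
R = 1 / (1 − 0.4143) = 1.707
Css,max = 35.7 × 1.707 = 60.95 µg/L
Css,min = Css,max × e^(−kτ) = 60.95 × 0.4143 ≈ 25.3 µg/L

25.3 µg/L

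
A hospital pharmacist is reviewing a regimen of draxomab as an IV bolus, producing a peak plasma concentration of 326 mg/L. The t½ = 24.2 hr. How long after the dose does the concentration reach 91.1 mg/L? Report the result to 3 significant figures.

k = ln 2 / 24.2 = 0.02864 hr⁻¹
C(t) = C₀ e^(−kt)  ⇒  t = ln(C₀/C) / k
t = ln(326/91.1) / 0.02864 = 1.275 / 0.02864 ≈ 44.5 hours

44.5 hours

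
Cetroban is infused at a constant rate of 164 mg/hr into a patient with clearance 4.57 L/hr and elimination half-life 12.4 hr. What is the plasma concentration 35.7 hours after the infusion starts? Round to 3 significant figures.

31.0 mg/L

Css = rate / CL = 164 / 4.57 = 35.89 mg/L
k = ln 2 / 12.4 = 0.05590 hr⁻¹
C(t) = Css (1 − e^(−kt)) = 35.89 × (1 − e^(−1.996)) = 35.89 × 0.8641 ≈ 31.0 mg/L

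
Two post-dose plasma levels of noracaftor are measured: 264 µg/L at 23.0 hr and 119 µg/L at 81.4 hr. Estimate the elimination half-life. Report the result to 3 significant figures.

50.8 hours

k = ln(C₁/C₂) / (t₂ − t₁) = ln(264/119) / (81.4 − 23.0)
  = 0.7968 / 58.40 = 0.01364 hr⁻¹
t½ = ln 2 / k = ln 2 / 0.01364 ≈ 50.8 hours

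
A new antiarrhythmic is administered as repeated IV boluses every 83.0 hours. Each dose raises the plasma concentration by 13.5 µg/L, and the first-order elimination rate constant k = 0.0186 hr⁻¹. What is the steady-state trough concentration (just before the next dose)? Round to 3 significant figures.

3.67 µg/L

Fraction remaining after one interval: e^(−kτ) = e^(−0.01860 × 83.0) = 0.2136
R = 1 / (1 − 0.2136) = 1.272
Css,max = 13.5 × 1.272 = 17.17 µg/L
Css,min = Css,max × e^(−kτ) = 17.17 × 0.2136 ≈ 3.67 µg/L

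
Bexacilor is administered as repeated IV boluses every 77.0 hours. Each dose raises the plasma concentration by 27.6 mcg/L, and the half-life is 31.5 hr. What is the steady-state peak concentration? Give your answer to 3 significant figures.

33.8 mcg/L

k = ln 2 / 31.5 = 0.02200 hr⁻¹
Fraction remaining after one interval: e^(−kτ) = e^(−0.02200 × 77.0) = 0.1837
R = 1 / (1 − 0.1837) = 1.225
Css,max = 27.6 × 1.225 ≈ 33.8 mcg/L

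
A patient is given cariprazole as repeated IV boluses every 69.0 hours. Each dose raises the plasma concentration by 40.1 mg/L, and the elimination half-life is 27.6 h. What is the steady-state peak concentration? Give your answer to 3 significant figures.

k = ln 2 / 27.6 = 0.02511 h⁻¹
Fraction remaining after one interval: e^(−kτ) = e^(−0.02511 × 69.0) = 0.1768
R = 1 / (1 − 0.1768) = 1.215
Css,max = 40.1 × 1.215 ≈ 48.7 mg/L

48.7 mg/L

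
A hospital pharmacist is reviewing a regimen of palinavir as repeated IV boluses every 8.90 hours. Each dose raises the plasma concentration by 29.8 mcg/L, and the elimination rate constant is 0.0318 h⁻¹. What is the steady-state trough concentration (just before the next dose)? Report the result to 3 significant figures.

Fraction remaining after one interval: e^(−kτ) = e^(−0.03180 × 8.90) = 0.7535
R = 1 / (1 − 0.7535) = 4.057
Css,max = 29.8 × 4.057 = 120.9 mcg/L
Css,min = Css,max × e^(−kτ) = 120.9 × 0.7535 ≈ 91.1 mcg/L

91.1 mcg/L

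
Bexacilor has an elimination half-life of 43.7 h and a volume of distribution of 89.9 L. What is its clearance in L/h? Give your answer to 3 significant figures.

k = ln 2 / t½ = ln 2 / 43.7 = 0.01586 h⁻¹
CL = k · V = 0.01586 × 89.9 ≈ 1.43 L/h

1.43 L/h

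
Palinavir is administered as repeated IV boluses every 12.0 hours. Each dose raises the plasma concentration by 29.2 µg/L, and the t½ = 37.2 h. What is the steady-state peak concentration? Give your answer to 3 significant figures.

k = ln 2 / 37.2 = 0.01863 h⁻¹
Fraction remaining after one interval: e^(−kτ) = e^(−0.01863 × 12.0) = 0.7996
R = 1 / (1 − 0.7996) = 4.991
Css,max = 29.2 × 4.991 ≈ 146 µg/L

146 µg/L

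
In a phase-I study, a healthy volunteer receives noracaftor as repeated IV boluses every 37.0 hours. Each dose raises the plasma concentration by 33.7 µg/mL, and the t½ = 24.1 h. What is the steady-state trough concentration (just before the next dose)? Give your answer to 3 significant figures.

k = ln 2 / 24.1 = 0.02876 h⁻¹
Fraction remaining after one interval: e^(−kτ) = e^(−0.02876 × 37.0) = 0.3450
R = 1 / (1 − 0.3450) = 1.527
Css,max = 33.7 × 1.527 = 51.45 µg/mL
Css,min = Css,max × e^(−kτ) = 51.45 × 0.3450 ≈ 17.8 µg/mL

17.8 µg/mL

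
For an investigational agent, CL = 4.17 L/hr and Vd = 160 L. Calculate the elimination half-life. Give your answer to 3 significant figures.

26.6 hours

k = CL / V = 4.17 / 160 = 0.02606 hr⁻¹
t½ = ln 2 / k = ln 2 / 0.02606 ≈ 26.6 hours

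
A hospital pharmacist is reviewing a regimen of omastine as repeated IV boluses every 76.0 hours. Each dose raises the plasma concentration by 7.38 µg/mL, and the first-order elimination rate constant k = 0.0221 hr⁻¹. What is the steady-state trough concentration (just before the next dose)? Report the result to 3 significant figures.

Fraction remaining after one interval: e^(−kτ) = e^(−0.02210 × 76.0) = 0.1864
R = 1 / (1 − 0.1864) = 1.229
Css,max = 7.38 × 1.229 = 9.071 µg/mL
Css,min = Css,max × e^(−kτ) = 9.071 × 0.1864 ≈ 1.69 µg/mL

1.69 µg/mL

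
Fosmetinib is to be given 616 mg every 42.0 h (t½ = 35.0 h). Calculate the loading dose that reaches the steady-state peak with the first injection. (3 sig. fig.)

k = ln 2 / 35.0 = 0.01980 h⁻¹
Accumulation ratio R = 1 / (1 − e^(−kτ)) = 1 / (1 − e^(−0.01980×42.0)) = 1 / (1 − 0.4353) = 1.771
Loading dose = maintenance dose × R = 616 × 1.771 ≈ 1090 mg

1090 mg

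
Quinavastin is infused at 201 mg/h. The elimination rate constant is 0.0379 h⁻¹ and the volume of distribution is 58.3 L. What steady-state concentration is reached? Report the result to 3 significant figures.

91.0 mg/L

CL = k · V = 0.0379 × 58.3 = 2.210 L/h
Css = rate / CL = 201 / 2.210 ≈ 91.0 mg/L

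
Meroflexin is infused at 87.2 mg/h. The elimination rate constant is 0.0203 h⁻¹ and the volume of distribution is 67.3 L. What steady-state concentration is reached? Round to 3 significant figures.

CL = k · V = 0.0203 × 67.3 = 1.366 L/h
Css = rate / CL = 87.2 / 1.366 ≈ 63.8 mg/L

63.8 mg/L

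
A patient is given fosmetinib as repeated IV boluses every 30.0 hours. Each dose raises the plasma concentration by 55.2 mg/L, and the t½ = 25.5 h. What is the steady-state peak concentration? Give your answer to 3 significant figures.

99.0 mg/L

k = ln 2 / 25.5 = 0.02718 h⁻¹
Fraction remaining after one interval: e^(−kτ) = e^(−0.02718 × 30.0) = 0.4424
R = 1 / (1 − 0.4424) = 1.794
Css,max = 55.2 × 1.794 ≈ 99.0 mg/L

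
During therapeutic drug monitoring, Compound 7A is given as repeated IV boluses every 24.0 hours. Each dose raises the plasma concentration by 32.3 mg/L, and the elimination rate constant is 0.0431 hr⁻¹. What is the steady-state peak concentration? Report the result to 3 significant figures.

Fraction remaining after one interval: e^(−kτ) = e^(−0.04310 × 24.0) = 0.3554
R = 1 / (1 − 0.3554) = 1.551
Css,max = 32.3 × 1.551 ≈ 50.1 mg/L

50.1 mg/L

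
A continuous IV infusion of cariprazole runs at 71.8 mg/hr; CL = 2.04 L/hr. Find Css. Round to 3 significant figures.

35.2 µg/mL

Css = infusion rate / CL = 71.8 / 2.04 ≈ 35.2 µg/mL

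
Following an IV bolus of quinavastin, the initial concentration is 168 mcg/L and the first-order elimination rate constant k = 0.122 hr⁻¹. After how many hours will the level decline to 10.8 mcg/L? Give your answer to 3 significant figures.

22.5 hours

C(t) = C₀ e^(−kt)  ⇒  t = ln(C₀/C) / k
t = ln(168/10.8) / 0.1220 = 2.744 / 0.1220 ≈ 22.5 hours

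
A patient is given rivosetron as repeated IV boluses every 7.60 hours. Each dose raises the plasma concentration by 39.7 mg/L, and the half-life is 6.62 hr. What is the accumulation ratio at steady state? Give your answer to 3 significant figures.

1.82

k = ln 2 / 6.62 = 0.1047 hr⁻¹
Fraction remaining after one interval: e^(−kτ) = e^(−0.1047 × 7.60) = 0.4512
R = 1 / (1 − 0.4512) = 1 / 0.5488 ≈ 1.82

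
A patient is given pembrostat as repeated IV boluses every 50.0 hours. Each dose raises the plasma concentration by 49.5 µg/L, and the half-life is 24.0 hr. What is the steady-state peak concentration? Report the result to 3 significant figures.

64.8 µg/L

k = ln 2 / 24.0 = 0.02888 hr⁻¹
Fraction remaining after one interval: e^(−kτ) = e^(−0.02888 × 50.0) = 0.2360
R = 1 / (1 − 0.2360) = 1.309
Css,max = 49.5 × 1.309 ≈ 64.8 µg/L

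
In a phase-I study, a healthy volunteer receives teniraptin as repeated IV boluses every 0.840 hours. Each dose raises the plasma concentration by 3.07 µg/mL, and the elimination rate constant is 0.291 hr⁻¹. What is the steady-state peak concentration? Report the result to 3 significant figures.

14.2 µg/mL

Fraction remaining after one interval: e^(−kτ) = e^(−0.2910 × 0.840) = 0.7831
R = 1 / (1 − 0.7831) = 4.611
Css,max = 3.07 × 4.611 ≈ 14.2 µg/mL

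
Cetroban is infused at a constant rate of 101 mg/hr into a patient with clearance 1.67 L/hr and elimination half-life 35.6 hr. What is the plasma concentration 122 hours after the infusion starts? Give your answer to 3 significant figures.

54.9 mg/L

Css = rate / CL = 101 / 1.67 = 60.48 mg/L
k = ln 2 / 35.6 = 0.01947 hr⁻¹
C(t) = Css (1 − e^(−kt)) = 60.48 × (1 − e^(−2.375)) = 60.48 × 0.9070 ≈ 54.9 mg/L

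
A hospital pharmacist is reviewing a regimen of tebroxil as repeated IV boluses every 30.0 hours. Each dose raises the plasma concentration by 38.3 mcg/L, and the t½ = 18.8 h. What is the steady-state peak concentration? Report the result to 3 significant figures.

57.2 mcg/L

k = ln 2 / 18.8 = 0.03687 h⁻¹
Fraction remaining after one interval: e^(−kτ) = e^(−0.03687 × 30.0) = 0.3309
R = 1 / (1 − 0.3309) = 1.494
Css,max = 38.3 × 1.494 ≈ 57.2 mcg/L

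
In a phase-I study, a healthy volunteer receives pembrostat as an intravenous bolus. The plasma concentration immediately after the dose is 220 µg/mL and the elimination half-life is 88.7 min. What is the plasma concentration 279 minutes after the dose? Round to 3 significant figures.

24.9 µg/mL

k = ln 2 / 88.7 = 0.007815 min⁻¹
C(t) = C₀ e^(−kt) = 220 × e^(−0.007815 × 279) = 220 × e^(−2.180) = 220 × 0.1130 ≈ 24.9 µg/mL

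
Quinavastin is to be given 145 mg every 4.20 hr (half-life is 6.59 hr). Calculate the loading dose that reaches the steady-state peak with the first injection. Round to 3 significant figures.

k = ln 2 / 6.59 = 0.1052 hr⁻¹
Accumulation ratio R = 1 / (1 − e^(−kτ)) = 1 / (1 − e^(−0.1052×4.20)) = 1 / (1 − 0.6429) = 2.800
Loading dose = maintenance dose × R = 145 × 2.800 ≈ 406 mg

406 mg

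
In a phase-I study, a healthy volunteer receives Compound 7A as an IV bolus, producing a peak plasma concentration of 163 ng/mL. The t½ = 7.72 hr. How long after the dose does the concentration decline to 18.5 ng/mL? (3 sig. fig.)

24.2 hours

k = ln 2 / 7.72 = 0.08979 hr⁻¹
C(t) = C₀ e^(−kt)  ⇒  t = ln(C₀/C) / k
t = ln(163/18.5) / 0.08979 = 2.176 / 0.08979 ≈ 24.2 hours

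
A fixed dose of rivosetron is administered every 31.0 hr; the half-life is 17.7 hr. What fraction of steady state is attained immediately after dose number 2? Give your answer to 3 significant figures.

0.912

k = ln 2 / 17.7 = 0.03916 hr⁻¹
f_n = 1 − e^(−nkτ) = 1 − e^(−2 × 0.03916 × 31.0) = 1 − e^(−2.428) = 1 − 0.08822 ≈ 0.912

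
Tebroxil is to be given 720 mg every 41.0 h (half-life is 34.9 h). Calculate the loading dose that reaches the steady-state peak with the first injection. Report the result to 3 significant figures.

1290 mg

k = ln 2 / 34.9 = 0.01986 h⁻¹
Accumulation ratio R = 1 / (1 − e^(−kτ)) = 1 / (1 − e^(−0.01986×41.0)) = 1 / (1 − 0.4429) = 1.795
Loading dose = maintenance dose × R = 720 × 1.795 ≈ 1290 mg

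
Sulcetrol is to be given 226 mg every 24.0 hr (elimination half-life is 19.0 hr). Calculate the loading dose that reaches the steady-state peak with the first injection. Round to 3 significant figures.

387 mg

k = ln 2 / 19.0 = 0.03648 hr⁻¹
Accumulation ratio R = 1 / (1 − e^(−kτ)) = 1 / (1 − e^(−0.03648×24.0)) = 1 / (1 − 0.4166) = 1.714
Loading dose = maintenance dose × R = 226 × 1.714 ≈ 387 mg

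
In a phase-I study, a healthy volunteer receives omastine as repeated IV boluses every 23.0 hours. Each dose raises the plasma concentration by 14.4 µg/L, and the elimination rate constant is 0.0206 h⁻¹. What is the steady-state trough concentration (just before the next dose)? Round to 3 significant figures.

Fraction remaining after one interval: e^(−kτ) = e^(−0.02060 × 23.0) = 0.6226
R = 1 / (1 − 0.6226) = 2.650
Css,max = 14.4 × 2.650 = 38.16 µg/L
Css,min = Css,max × e^(−kτ) = 38.16 × 0.6226 ≈ 23.8 µg/L

23.8 µg/L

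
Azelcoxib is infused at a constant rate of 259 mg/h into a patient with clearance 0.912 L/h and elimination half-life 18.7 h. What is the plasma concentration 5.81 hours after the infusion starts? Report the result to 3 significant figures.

55.0 µg/mL

Css = rate / CL = 259 / 0.912 = 284.0 µg/mL
k = ln 2 / 18.7 = 0.03707 h⁻¹
C(t) = Css (1 − e^(−kt)) = 284.0 × (1 − e^(−0.2154)) = 284.0 × 0.1937 ≈ 55.0 µg/mL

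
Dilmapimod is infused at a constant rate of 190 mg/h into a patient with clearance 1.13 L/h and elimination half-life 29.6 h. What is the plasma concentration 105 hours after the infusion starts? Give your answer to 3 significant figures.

Css = rate / CL = 190 / 1.13 = 168.1 mg/L
k = ln 2 / 29.6 = 0.02342 h⁻¹
C(t) = Css (1 − e^(−kt)) = 168.1 × (1 − e^(−2.459)) = 168.1 × 0.9145 ≈ 154 mg/L

154 mg/L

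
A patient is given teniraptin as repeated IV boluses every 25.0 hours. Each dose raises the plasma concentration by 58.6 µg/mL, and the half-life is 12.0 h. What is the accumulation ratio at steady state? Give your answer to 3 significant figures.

1.31

k = ln 2 / 12.0 = 0.05776 h⁻¹
Fraction remaining after one interval: e^(−kτ) = e^(−0.05776 × 25.0) = 0.2360
R = 1 / (1 − 0.2360) = 1 / 0.7640 ≈ 1.31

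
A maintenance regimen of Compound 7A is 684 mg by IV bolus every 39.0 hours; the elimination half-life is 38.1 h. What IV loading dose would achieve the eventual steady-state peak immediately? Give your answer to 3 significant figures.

k = ln 2 / 38.1 = 0.01819 h⁻¹
Accumulation ratio R = 1 / (1 − e^(−kτ)) = 1 / (1 − e^(−0.01819×39.0)) = 1 / (1 − 0.4919) = 1.968
Loading dose = maintenance dose × R = 684 × 1.968 ≈ 1350 mg

1350 mg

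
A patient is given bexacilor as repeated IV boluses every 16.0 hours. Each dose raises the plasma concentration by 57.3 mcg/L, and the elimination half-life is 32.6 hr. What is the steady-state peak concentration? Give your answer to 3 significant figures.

199 mcg/L

k = ln 2 / 32.6 = 0.02126 hr⁻¹
Fraction remaining after one interval: e^(−kτ) = e^(−0.02126 × 16.0) = 0.7116
R = 1 / (1 − 0.7116) = 3.468
Css,max = 57.3 × 3.468 ≈ 199 mcg/L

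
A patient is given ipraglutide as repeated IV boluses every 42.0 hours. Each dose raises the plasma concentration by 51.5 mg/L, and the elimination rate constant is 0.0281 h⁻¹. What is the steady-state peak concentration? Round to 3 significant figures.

Fraction remaining after one interval: e^(−kτ) = e^(−0.02810 × 42.0) = 0.3072
R = 1 / (1 − 0.3072) = 1.443
Css,max = 51.5 × 1.443 ≈ 74.3 mg/L

74.3 mg/L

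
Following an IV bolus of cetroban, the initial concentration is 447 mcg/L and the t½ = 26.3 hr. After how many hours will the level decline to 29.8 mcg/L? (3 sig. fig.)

k = ln 2 / 26.3 = 0.02636 hr⁻¹
C(t) = C₀ e^(−kt)  ⇒  t = ln(C₀/C) / k
t = ln(447/29.8) / 0.02636 = 2.708 / 0.02636 ≈ 103 hours

103 hours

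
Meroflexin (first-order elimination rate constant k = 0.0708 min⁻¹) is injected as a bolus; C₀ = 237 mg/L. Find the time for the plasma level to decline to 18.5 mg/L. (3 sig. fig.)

36.0 minutes

C(t) = C₀ e^(−kt)  ⇒  t = ln(C₀/C) / k
t = ln(237/18.5) / 0.07080 = 2.550 / 0.07080 ≈ 36.0 minutes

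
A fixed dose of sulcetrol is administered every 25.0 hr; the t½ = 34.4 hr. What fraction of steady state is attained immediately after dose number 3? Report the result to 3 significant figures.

k = ln 2 / 34.4 = 0.02015 hr⁻¹
f_n = 1 − e^(−nkτ) = 1 − e^(−3 × 0.02015 × 25.0) = 1 − e^(−1.511) = 1 − 0.2206 ≈ 0.779

0.779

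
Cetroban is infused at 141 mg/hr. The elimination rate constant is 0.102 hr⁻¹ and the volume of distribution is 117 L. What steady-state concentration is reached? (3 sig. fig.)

11.8 µg/mL

CL = k · V = 0.102 × 117 = 11.93 L/hr
Css = rate / CL = 141 / 11.93 ≈ 11.8 µg/mL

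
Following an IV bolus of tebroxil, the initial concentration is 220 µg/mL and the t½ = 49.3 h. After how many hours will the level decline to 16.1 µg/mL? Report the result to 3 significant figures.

k = ln 2 / 49.3 = 0.01406 h⁻¹
C(t) = C₀ e^(−kt)  ⇒  t = ln(C₀/C) / k
t = ln(220/16.1) / 0.01406 = 2.615 / 0.01406 ≈ 186 hours

186 hours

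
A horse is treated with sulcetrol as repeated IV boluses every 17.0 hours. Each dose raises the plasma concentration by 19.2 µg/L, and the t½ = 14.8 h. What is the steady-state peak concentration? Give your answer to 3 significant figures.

k = ln 2 / 14.8 = 0.04683 h⁻¹
Fraction remaining after one interval: e^(−kτ) = e^(−0.04683 × 17.0) = 0.4510
R = 1 / (1 − 0.4510) = 1.822
Css,max = 19.2 × 1.822 ≈ 35.0 µg/L

35.0 µg/L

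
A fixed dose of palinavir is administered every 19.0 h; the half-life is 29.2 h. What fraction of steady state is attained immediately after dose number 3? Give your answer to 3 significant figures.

0.742

k = ln 2 / 29.2 = 0.02374 h⁻¹
f_n = 1 − e^(−nkτ) = 1 − e^(−3 × 0.02374 × 19.0) = 1 − e^(−1.353) = 1 − 0.2584 ≈ 0.742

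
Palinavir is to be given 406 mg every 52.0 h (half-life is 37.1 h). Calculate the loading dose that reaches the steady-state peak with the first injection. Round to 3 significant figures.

653 mg

k = ln 2 / 37.1 = 0.01868 h⁻¹
Accumulation ratio R = 1 / (1 − e^(−kτ)) = 1 / (1 − e^(−0.01868×52.0)) = 1 / (1 − 0.3785) = 1.609
Loading dose = maintenance dose × R = 406 × 1.609 ≈ 653 mg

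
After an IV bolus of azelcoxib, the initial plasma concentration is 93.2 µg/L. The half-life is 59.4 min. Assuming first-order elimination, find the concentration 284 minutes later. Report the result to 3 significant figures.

3.39 µg/L

k = ln 2 / 59.4 = 0.01167 min⁻¹
C(t) = C₀ e^(−kt) = 93.2 × e^(−0.01167 × 284) = 93.2 × e^(−3.314) = 93.2 × 0.03637 ≈ 3.39 µg/L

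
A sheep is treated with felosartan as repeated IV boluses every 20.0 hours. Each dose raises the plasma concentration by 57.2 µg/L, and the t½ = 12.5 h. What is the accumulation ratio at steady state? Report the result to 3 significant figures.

1.49

k = ln 2 / 12.5 = 0.05545 h⁻¹
Fraction remaining after one interval: e^(−kτ) = e^(−0.05545 × 20.0) = 0.3299
R = 1 / (1 − 0.3299) = 1 / 0.6701 ≈ 1.49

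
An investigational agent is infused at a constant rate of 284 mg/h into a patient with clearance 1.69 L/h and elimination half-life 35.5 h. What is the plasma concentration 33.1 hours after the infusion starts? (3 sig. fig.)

Css = rate / CL = 284 / 1.69 = 168.0 mg/L
k = ln 2 / 35.5 = 0.01953 h⁻¹
C(t) = Css (1 − e^(−kt)) = 168.0 × (1 − e^(−0.6463)) = 168.0 × 0.4760 ≈ 80.0 mg/L

80.0 mg/L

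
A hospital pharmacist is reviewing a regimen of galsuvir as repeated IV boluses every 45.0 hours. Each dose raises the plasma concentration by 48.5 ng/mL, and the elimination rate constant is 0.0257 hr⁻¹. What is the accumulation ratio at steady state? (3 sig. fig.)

1.46

Fraction remaining after one interval: e^(−kτ) = e^(−0.02570 × 45.0) = 0.3146
R = 1 / (1 − 0.3146) = 1 / 0.6854 ≈ 1.46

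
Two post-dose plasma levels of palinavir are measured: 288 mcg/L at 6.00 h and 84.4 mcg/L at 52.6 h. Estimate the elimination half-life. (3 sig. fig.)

26.3 hours

k = ln(C₁/C₂) / (t₂ − t₁) = ln(288/84.4) / (52.6 − 6.00)
  = 1.227 / 46.60 = 0.02634 h⁻¹
t½ = ln 2 / k = ln 2 / 0.02634 ≈ 26.3 hours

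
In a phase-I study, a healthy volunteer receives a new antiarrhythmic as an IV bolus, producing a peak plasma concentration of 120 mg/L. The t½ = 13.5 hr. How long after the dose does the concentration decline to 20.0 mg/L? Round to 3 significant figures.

34.9 hours

k = ln 2 / 13.5 = 0.05134 hr⁻¹
C(t) = C₀ e^(−kt)  ⇒  t = ln(C₀/C) / k
t = ln(120/20.0) / 0.05134 = 1.792 / 0.05134 ≈ 34.9 hours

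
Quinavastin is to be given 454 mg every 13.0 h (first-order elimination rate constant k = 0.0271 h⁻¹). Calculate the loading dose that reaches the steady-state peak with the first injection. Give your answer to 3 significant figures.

1530 mg

Accumulation ratio R = 1 / (1 − e^(−kτ)) = 1 / (1 − e^(−0.02710×13.0)) = 1 / (1 − 0.7031) = 3.368
Loading dose = maintenance dose × R = 454 × 3.368 ≈ 1530 mg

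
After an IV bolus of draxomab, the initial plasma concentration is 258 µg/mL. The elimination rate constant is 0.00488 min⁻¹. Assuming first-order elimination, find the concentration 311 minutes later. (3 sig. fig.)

C(t) = C₀ e^(−kt) = 258 × e^(−0.004880 × 311) = 258 × e^(−1.518) = 258 × 0.2192 ≈ 56.6 µg/mL

56.6 µg/mL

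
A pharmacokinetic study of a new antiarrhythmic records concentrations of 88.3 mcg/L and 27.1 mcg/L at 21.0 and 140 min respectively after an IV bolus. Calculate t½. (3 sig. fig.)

k = ln(C₁/C₂) / (t₂ − t₁) = ln(88.3/27.1) / (140 − 21.0)
  = 1.181 / 119.0 = 0.009926 min⁻¹
t½ = ln 2 / k = ln 2 / 0.009926 ≈ 69.8 minutes

69.8 minutes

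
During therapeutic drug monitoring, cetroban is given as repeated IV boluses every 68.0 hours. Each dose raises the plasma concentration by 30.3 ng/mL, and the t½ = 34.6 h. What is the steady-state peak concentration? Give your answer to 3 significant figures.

40.7 ng/mL

k = ln 2 / 34.6 = 0.02003 h⁻¹
Fraction remaining after one interval: e^(−kτ) = e^(−0.02003 × 68.0) = 0.2561
R = 1 / (1 − 0.2561) = 1.344
Css,max = 30.3 × 1.344 ≈ 40.7 ng/mL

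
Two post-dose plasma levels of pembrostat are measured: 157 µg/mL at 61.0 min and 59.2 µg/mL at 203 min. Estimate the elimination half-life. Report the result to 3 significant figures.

k = ln(C₁/C₂) / (t₂ − t₁) = ln(157/59.2) / (203 − 61.0)
  = 0.9753 / 142.0 = 0.006868 min⁻¹
t½ = ln 2 / k = ln 2 / 0.006868 ≈ 101 minutes

101 minutes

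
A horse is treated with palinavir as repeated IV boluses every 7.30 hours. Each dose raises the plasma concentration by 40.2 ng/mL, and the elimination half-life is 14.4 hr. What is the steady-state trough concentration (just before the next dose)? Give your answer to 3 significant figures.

95.5 ng/mL

k = ln 2 / 14.4 = 0.04814 hr⁻¹
Fraction remaining after one interval: e^(−kτ) = e^(−0.04814 × 7.30) = 0.7037
R = 1 / (1 − 0.7037) = 3.375
Css,max = 40.2 × 3.375 = 135.7 ng/mL
Css,min = Css,max × e^(−kτ) = 135.7 × 0.7037 ≈ 95.5 ng/mL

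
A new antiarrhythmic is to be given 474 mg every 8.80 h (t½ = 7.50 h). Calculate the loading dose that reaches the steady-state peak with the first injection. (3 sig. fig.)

k = ln 2 / 7.50 = 0.09242 h⁻¹
Accumulation ratio R = 1 / (1 − e^(−kτ)) = 1 / (1 − e^(−0.09242×8.80)) = 1 / (1 − 0.4434) = 1.797
Loading dose = maintenance dose × R = 474 × 1.797 ≈ 852 mg

852 mg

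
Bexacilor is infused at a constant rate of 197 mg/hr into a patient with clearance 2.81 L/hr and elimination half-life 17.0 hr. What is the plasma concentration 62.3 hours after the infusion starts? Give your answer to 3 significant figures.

Css = rate / CL = 197 / 2.81 = 70.11 mg/L
k = ln 2 / 17.0 = 0.04077 hr⁻¹
C(t) = Css (1 − e^(−kt)) = 70.11 × (1 − e^(−2.540)) = 70.11 × 0.9211 ≈ 64.6 mg/L

64.6 mg/L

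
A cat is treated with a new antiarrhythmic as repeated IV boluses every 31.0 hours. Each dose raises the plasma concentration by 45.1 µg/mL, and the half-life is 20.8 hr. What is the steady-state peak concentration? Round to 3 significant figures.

70.0 µg/mL

k = ln 2 / 20.8 = 0.03332 hr⁻¹
Fraction remaining after one interval: e^(−kτ) = e^(−0.03332 × 31.0) = 0.3559
R = 1 / (1 − 0.3559) = 1.553
Css,max = 45.1 × 1.553 ≈ 70.0 µg/mL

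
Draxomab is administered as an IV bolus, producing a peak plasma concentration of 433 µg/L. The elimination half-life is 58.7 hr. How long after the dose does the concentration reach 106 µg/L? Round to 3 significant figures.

119 hours

k = ln 2 / 58.7 = 0.01181 hr⁻¹
C(t) = C₀ e^(−kt)  ⇒  t = ln(C₀/C) / k
t = ln(433/106) / 0.01181 = 1.407 / 0.01181 ≈ 119 hours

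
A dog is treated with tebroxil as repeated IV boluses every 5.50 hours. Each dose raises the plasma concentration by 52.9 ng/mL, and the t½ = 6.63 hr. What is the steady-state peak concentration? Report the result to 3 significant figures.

121 ng/mL

k = ln 2 / 6.63 = 0.1045 hr⁻¹
Fraction remaining after one interval: e^(−kτ) = e^(−0.1045 × 5.50) = 0.5627
R = 1 / (1 − 0.5627) = 2.287
Css,max = 52.9 × 2.287 ≈ 121 ng/mL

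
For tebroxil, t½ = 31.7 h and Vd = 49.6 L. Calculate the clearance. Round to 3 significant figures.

k = ln 2 / t½ = ln 2 / 31.7 = 0.02187 h⁻¹
CL = k · V = 0.02187 × 49.6 ≈ 1.08 L/h

1.08 L/h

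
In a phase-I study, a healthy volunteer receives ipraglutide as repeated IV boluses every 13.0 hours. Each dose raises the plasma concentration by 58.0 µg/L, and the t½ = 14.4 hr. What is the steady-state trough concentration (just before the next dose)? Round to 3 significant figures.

66.7 µg/L

k = ln 2 / 14.4 = 0.04814 hr⁻¹
Fraction remaining after one interval: e^(−kτ) = e^(−0.04814 × 13.0) = 0.5349
R = 1 / (1 − 0.5349) = 2.150
Css,max = 58.0 × 2.150 = 124.7 µg/L
Css,min = Css,max × e^(−kτ) = 124.7 × 0.5349 ≈ 66.7 µg/L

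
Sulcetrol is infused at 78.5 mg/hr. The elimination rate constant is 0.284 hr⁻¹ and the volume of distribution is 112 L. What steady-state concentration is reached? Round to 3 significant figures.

CL = k · V = 0.284 × 112 = 31.81 L/hr
Css = rate / CL = 78.5 / 31.81 ≈ 2.47 µg/mL

2.47 µg/mL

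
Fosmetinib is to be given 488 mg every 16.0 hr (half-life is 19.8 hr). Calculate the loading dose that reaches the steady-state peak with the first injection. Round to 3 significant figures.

1140 mg

k = ln 2 / 19.8 = 0.03501 hr⁻¹
Accumulation ratio R = 1 / (1 − e^(−kτ)) = 1 / (1 − e^(−0.03501×16.0)) = 1 / (1 − 0.5711) = 2.332
Loading dose = maintenance dose × R = 488 × 2.332 ≈ 1140 mg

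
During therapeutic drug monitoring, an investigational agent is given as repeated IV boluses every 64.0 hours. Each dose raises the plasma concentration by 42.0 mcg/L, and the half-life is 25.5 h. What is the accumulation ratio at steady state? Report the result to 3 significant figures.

1.21

k = ln 2 / 25.5 = 0.02718 h⁻¹
Fraction remaining after one interval: e^(−kτ) = e^(−0.02718 × 64.0) = 0.1756
R = 1 / (1 − 0.1756) = 1 / 0.8244 ≈ 1.21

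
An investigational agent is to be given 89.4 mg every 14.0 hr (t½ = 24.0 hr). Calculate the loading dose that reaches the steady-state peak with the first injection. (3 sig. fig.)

269 mg

k = ln 2 / 24.0 = 0.02888 hr⁻¹
Accumulation ratio R = 1 / (1 − e^(−kτ)) = 1 / (1 − e^(−0.02888×14.0)) = 1 / (1 − 0.6674) = 3.007
Loading dose = maintenance dose × R = 89.4 × 3.007 ≈ 269 mg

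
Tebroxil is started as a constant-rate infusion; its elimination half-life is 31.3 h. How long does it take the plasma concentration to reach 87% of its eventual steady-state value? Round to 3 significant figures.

k = ln 2 / 31.3 = 0.02215 h⁻¹
f = 1 − e^(−kt)  ⇒  t = −ln(1 − f) / k
t = −ln(1 − 0.87) / 0.02215 = 2.040 / 0.02215 ≈ 92.1 hours

92.1 hours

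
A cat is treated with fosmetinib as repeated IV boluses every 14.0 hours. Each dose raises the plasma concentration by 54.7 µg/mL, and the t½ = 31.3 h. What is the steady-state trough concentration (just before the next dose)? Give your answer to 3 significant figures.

k = ln 2 / 31.3 = 0.02215 h⁻¹
Fraction remaining after one interval: e^(−kτ) = e^(−0.02215 × 14.0) = 0.7334
R = 1 / (1 − 0.7334) = 3.751
Css,max = 54.7 × 3.751 = 205.2 µg/mL
Css,min = Css,max × e^(−kτ) = 205.2 × 0.7334 ≈ 150 µg/mL

150 µg/mL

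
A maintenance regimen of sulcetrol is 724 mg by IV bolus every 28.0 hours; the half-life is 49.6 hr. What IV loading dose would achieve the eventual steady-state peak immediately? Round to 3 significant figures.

k = ln 2 / 49.6 = 0.01397 hr⁻¹
Accumulation ratio R = 1 / (1 − e^(−kτ)) = 1 / (1 − e^(−0.01397×28.0)) = 1 / (1 − 0.6762) = 3.088
Loading dose = maintenance dose × R = 724 × 3.088 ≈ 2240 mg

2240 mg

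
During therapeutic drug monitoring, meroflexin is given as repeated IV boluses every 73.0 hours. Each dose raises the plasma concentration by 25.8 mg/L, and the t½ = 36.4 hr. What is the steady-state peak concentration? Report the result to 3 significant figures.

k = ln 2 / 36.4 = 0.01904 hr⁻¹
Fraction remaining after one interval: e^(−kτ) = e^(−0.01904 × 73.0) = 0.2490
R = 1 / (1 − 0.2490) = 1.332
Css,max = 25.8 × 1.332 ≈ 34.4 mg/L

34.4 mg/L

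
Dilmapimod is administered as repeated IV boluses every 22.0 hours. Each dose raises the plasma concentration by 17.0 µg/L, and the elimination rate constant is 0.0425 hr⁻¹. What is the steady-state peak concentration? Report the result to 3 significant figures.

Fraction remaining after one interval: e^(−kτ) = e^(−0.04250 × 22.0) = 0.3926
R = 1 / (1 − 0.3926) = 1.646
Css,max = 17.0 × 1.646 ≈ 28.0 µg/L

28.0 µg/L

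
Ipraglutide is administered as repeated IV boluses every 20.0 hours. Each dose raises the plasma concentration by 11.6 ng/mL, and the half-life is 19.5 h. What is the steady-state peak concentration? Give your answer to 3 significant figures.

22.8 ng/mL

k = ln 2 / 19.5 = 0.03555 h⁻¹
Fraction remaining after one interval: e^(−kτ) = e^(−0.03555 × 20.0) = 0.4912
R = 1 / (1 − 0.4912) = 1.965
Css,max = 11.6 × 1.965 ≈ 22.8 ng/mL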